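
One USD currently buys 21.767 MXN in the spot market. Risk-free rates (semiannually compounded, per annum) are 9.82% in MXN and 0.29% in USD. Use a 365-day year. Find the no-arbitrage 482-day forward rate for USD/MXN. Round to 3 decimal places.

24.610

By covered interest parity, F = S · (1+r_MXN/2)^(2T) / (1+r_USD/2)^(2T)
= 21.767 × 1.134957 / 1.003834 = 21.767 × 1.130622
F = 24.610 MXN per USD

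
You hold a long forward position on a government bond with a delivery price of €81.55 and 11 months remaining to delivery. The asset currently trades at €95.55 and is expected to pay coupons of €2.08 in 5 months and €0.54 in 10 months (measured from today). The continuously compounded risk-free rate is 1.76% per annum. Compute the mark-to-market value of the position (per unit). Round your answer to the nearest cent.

€12.71

PV(remaining coupons) I = 2.08·e^(−0.0176·5/12) + 0.54·e^(−0.0176·10/12) = 2.5969
Current forward F = (S − I)·e^(rT) = (95.55 − 2.5969)·e^(0.0176·11/12) = 92.9531 × 1.016264 = 94.4649
Value (long) = (F − K)·e^(−rT) = (94.4649 − 81.55) × 0.983996 = 12.7082
Value = €12.71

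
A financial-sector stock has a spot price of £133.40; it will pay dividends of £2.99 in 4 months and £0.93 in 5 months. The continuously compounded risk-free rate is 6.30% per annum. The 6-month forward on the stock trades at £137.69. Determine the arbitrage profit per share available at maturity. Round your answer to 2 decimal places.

£3.98 per share

PV(dividends) I = 2.99·e^(−0.0630·4/12) + 0.93·e^(−0.0630·5/12) = 3.8338
Fair forward F* = (S − I)·e^(rT) = (133.40 − 3.8338)·e^0.031500 = 129.5662 × 1.032001 = 133.7124
Market £137.69 > fair 133.7124: forward overpriced → cash-and-carry (borrow at r, buy the stock and collect the dividends, short the forward).
Profit at T = |F_mkt − F*| = |137.69 − 133.7124| = £3.98 per share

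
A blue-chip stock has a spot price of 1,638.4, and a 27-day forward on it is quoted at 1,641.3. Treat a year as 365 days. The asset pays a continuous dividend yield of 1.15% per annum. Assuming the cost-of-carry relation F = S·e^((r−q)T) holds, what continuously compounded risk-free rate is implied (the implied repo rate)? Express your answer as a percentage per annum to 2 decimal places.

From F = S·e^((r−q)T): (r − q) = ln(F/S)/T
ln(1641.3/1638.4) = ln(1.001770) = 0.001768
(r − q) = 0.001768 / (27/365) = 0.023901
r = ln(F/S)/T + q = 0.023901 + 0.0115 = 0.035401
r = 3.54%

3.54%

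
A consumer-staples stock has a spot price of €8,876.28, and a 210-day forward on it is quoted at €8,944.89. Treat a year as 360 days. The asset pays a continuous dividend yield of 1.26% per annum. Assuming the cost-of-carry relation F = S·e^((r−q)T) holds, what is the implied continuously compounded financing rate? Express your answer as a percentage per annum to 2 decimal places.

From F = S·e^((r−q)T): (r − q) = ln(F/S)/T
ln(8944.89/8876.28) = ln(1.007730) = 0.007700
(r − q) = 0.007700 / (210/360) = 0.013200
r = ln(F/S)/T + q = 0.013200 + 0.0126 = 0.025800
r = 2.58%

2.58%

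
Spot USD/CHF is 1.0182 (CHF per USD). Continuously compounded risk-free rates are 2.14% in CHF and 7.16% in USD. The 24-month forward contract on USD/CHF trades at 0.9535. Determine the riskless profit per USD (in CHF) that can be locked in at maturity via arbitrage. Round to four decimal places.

0.0326 per USD (in CHF)

Fair forward: F* = S·e^(carry·T), with carry = (r_CHF − r_USD) = 0.0214 − 0.0716 = -0.0502
F* = 1.0182 · e^(-0.0502 × 24/12) = 1.0182 · e^-0.100400 = 1.0182 × 0.904476 = 0.9209
Market 0.9535 > fair 0.9209: forward overpriced → cash-and-carry (buy spot, short the forward).
At maturity, profit = |F_mkt − F*| = |0.9535 − 0.9209| = 0.0326 per USD (in CHF)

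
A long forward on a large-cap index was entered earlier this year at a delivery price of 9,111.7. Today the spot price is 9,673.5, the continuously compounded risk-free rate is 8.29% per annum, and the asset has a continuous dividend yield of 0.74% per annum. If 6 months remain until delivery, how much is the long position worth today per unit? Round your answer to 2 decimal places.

896.03

Current fair forward for the remaining 6 months: F = S·e^((r − q)·T), (r − q) = 0.0829 − 0.0074 = 0.0755
F = 9673.5 · e^(0.0755 × 6/12) = 9673.5 × 1.03847158 = 10045.6548
Value of long forward = (F − K)·e^(−rT) = (10045.6548 − 9111.7) · e^(−0.0829·6/12)
= 933.9548 × 0.95939730 = 896.03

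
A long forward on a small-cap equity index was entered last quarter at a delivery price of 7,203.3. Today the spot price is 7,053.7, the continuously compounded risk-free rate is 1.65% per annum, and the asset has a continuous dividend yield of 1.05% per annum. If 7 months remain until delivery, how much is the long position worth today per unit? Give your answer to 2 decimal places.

Current fair forward for the remaining 7 months: F = S·e^((r − q)·T), (r − q) = 0.0165 − 0.0105 = 0.0060
F = 7053.7 · e^(0.0060 × 7/12) = 7053.7 × 1.00350613 = 7078.4312
Value of long forward = (F − K)·e^(−rT) = (7078.4312 − 7203.3) · e^(−0.0165·7/12)
= -124.8688 × 0.99042117 = -123.67

-123.67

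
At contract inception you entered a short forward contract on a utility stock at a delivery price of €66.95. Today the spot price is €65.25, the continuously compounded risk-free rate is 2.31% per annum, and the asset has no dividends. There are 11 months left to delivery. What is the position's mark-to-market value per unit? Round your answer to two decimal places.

Current fair forward for the remaining 11 months: F = S·e^(r·T), r = 0.0231
F = 65.25 · e^(0.0231 × 11/12) = 65.25 × 1.021401 = 66.6464
Value of long forward = (F − K)·e^(−rT) = (66.6464 − 66.95) · e^(−0.0231·11/12)
= -0.3036 × 0.979048 = -0.30
Short position value = −(long value) = €0.30

€0.30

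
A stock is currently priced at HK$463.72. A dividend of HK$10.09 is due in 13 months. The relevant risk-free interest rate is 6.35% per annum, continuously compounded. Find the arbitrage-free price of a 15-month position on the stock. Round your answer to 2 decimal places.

HK$491.83

PV(dividends) I = 10.09·e^(−0.0635·13/12)
I = 9.4192
F = (S − I)·e^(rT) = (463.72 − 9.4192) · e^(0.0635·15/12)
= 454.3008 · e^0.079375 = 454.3008 × 1.082610 = HK$491.83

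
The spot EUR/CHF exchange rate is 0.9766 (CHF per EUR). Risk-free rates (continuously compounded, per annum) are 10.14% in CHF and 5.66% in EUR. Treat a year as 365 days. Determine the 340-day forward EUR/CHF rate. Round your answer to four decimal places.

F = S·e^((r_CHF − r_EUR)T) = 0.9766 · e^((0.1014 − 0.0566) × 340/365)
= 0.9766 · e^0.041732 = 0.9766 × 1.042615
F = 1.0182 CHF per EUR

1.0182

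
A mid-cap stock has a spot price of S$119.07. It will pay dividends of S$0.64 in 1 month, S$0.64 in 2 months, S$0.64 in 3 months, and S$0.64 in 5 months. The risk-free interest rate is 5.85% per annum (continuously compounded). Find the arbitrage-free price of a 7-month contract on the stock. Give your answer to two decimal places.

PV(dividends) I = 0.64·e^(−0.0585·1/12) + 0.64·e^(−0.0585·2/12) + 0.64·e^(−0.0585·3/12) + 0.64·e^(−0.0585·5/12)
I = 0.6369 + 0.6338 + 0.6307 + 0.6246 = 2.5260
F = (S − I)·e^(rT) = (119.07 − 2.5260) · e^(0.0585·7/12)
= 116.5440 · e^0.034125 = 116.5440 × 1.034714 = S$120.59

S$120.59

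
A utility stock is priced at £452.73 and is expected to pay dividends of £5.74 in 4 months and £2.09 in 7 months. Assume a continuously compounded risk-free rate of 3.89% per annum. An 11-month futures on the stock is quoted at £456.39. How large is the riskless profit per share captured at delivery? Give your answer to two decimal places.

£4.79 per share

PV(dividends) I = 5.74·e^(−0.0389·4/12) + 2.09·e^(−0.0389·7/12) = 7.7092
Fair futures F* = (S − I)·e^(rT) = (452.73 − 7.7092)·e^0.035658 = 445.0208 × 1.036301 = 461.1755
Market £456.39 < fair 461.1755: forward underpriced → reverse cash-and-carry (short the stock, invest proceeds at r, pay the dividends, go long the forward).
Profit at T = |F_mkt − F*| = |456.39 − 461.1755| = £4.79 per share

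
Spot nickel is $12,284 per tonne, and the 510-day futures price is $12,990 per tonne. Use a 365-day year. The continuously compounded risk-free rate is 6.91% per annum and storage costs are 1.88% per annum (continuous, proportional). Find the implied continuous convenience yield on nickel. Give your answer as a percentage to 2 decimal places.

F = S·e^((r+u−y)T) ⇒ (r+u−y) = ln(F/S)/T
ln(12990/12284) = 0.055882; /T ⇒ 0.039994
y = r + u − ln(F/S)/T = 0.0691 + 0.0188 − 0.039994 = 0.047906
y = 4.79%

4.79%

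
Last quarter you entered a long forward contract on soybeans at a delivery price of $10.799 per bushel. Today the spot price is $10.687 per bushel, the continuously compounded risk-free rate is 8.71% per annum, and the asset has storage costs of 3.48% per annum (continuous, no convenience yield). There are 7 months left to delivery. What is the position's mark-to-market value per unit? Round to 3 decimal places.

Current fair forward for the remaining 7 months: F = S·e^((r + u)·T), (r + u) = 0.0871 + 0.0348 = 0.1219
F = 10.687 · e^(0.1219 × 7/12) = 10.687 × 1.073698 = 11.4746
Value of long forward = (F − K)·e^(−rT) = (11.4746 − 10.799) · e^(−0.0871·7/12)
= 0.6756 × 0.950461 = 0.642

$0.642 per bushel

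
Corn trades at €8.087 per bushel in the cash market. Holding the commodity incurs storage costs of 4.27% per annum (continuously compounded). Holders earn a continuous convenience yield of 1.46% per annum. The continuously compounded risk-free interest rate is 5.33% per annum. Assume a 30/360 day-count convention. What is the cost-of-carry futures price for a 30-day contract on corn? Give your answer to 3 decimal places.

Net carry = r + u − y = 0.0533 + 0.0427 − 0.0146 = 0.0814
F = S·e^((r+u−y)T) = 8.087 · e^(0.0814 × 30/360) = 8.087 · e^0.006783
= 8.087 × 1.006806 = €8.142 per bushel

€8.142 per bushel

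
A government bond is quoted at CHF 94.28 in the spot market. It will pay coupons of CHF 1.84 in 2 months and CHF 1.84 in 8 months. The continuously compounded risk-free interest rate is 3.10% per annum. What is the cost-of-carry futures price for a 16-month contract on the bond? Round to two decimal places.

PV(coupons) I = 1.84·e^(−0.0310·2/12) + 1.84·e^(−0.0310·8/12)
I = 1.8305 + 1.8024 = 3.6329
F = (S − I)·e^(rT) = (94.28 − 3.6329) · e^(0.0310·16/12)
= 90.6471 · e^0.041333 = 90.6471 × 1.042199 = CHF 94.47

CHF 94.47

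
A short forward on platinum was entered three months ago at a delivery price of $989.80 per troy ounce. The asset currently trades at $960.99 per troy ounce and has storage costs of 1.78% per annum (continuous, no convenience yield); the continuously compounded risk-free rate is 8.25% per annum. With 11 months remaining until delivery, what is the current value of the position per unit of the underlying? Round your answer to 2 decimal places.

Current fair forward for the remaining 11 months: F = S·e^((r + u)·T), (r + u) = 0.0825 + 0.0178 = 0.1003
F = 960.99 · e^(0.1003 × 11/12) = 960.99 × 1.096301 = 1053.5343
Value of long forward = (F − K)·e^(−rT) = (1053.5343 − 989.80) · e^(−0.0825·11/12)
= 63.7343 × 0.927164 = 59.09
Short position value = −(long value) = -$59.09

-$59.09 per troy ounce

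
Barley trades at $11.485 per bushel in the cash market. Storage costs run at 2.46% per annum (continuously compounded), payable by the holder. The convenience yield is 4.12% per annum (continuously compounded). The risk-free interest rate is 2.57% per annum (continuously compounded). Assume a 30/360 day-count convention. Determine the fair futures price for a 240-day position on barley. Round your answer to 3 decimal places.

Net carry = r + u − y = 0.0257 + 0.0246 − 0.0412 = 0.0091
F = S·e^((r+u−y)T) = 11.485 · e^(0.0091 × 240/360) = 11.485 · e^0.006067
= 11.485 × 1.006085 = $11.555 per bushel

$11.555 per bushel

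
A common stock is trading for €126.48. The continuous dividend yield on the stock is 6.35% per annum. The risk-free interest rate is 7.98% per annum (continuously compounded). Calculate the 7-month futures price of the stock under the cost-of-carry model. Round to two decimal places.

€127.69

F = S·e^((r − q)T) = 126.48 · e^((0.0798 − 0.0635) × 7/12)
= 126.48 · e^0.009508 = 126.48 × 1.009553
F = €127.69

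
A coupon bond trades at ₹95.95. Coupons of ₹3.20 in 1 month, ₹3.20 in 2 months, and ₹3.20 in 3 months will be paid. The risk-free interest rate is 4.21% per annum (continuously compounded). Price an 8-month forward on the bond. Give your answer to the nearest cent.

PV(coupons) I = 3.20·e^(−0.0421·1/12) + 3.20·e^(−0.0421·2/12) + 3.20·e^(−0.0421·3/12)
I = 3.1888 + 3.1776 + 3.1665 = 9.5329
F = (S − I)·e^(rT) = (95.95 − 9.5329) · e^(0.0421·8/12)
= 86.4171 · e^0.028067 = 86.4171 × 1.028465 = ₹88.88

₹88.88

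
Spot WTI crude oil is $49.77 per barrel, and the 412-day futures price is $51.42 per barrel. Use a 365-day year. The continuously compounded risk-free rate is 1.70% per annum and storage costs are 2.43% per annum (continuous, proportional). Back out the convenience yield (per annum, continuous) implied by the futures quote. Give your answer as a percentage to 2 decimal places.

1.24%

F = S·e^((r+u−y)T) ⇒ (r+u−y) = ln(F/S)/T
ln(51.42/49.77) = 0.032615; /T ⇒ 0.028894
y = r + u − ln(F/S)/T = 0.0170 + 0.0243 − 0.028894 = 0.012406
y = 1.24%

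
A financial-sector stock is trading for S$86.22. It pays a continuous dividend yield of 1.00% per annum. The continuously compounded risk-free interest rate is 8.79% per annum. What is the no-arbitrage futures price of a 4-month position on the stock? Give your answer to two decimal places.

S$88.49

F = S·e^((r − q)T) = 86.22 · e^((0.0879 − 0.0100) × 4/12)
= 86.22 · e^0.025967 = 86.22 × 1.026307
F = S$88.49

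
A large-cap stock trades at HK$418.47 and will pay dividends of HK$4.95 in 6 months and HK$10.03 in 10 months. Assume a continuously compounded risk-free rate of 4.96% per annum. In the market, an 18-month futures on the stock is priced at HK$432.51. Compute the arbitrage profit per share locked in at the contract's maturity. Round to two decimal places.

HK$2.71 per share

PV(dividends) I = 4.95·e^(−0.0496·6/12) + 10.03·e^(−0.0496·10/12) = 14.4526
Fair futures F* = (S − I)·e^(rT) = (418.47 − 14.4526)·e^0.074400 = 404.0174 × 1.077238 = 435.2229
Market HK$432.51 < fair 435.2229: forward underpriced → reverse cash-and-carry (short the stock, invest proceeds at r, pay the dividends, go long the forward).
Profit at T = |F_mkt − F*| = |432.51 − 435.2229| = HK$2.71 per share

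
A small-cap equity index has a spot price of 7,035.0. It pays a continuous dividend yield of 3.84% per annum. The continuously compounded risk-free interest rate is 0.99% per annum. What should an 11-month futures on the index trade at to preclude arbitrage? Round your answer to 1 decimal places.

6,853.6

F = S·e^((r − q)T) = 7035.0 · e^((0.0099 − 0.0384) × 11/12)
= 7035.0 · e^-0.026125 = 7035.0 × 0.974213
F = 6,853.6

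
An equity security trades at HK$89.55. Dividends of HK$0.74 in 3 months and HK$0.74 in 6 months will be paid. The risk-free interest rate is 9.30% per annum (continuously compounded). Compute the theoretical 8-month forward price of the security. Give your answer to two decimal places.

PV(dividends) I = 0.74·e^(−0.0930·3/12) + 0.74·e^(−0.0930·6/12)
I = 0.7230 + 0.7064 = 1.4294
F = (S − I)·e^(rT) = (89.55 − 1.4294) · e^(0.0930·8/12)
= 88.1206 · e^0.062000 = 88.1206 × 1.063962 = HK$93.76

HK$93.76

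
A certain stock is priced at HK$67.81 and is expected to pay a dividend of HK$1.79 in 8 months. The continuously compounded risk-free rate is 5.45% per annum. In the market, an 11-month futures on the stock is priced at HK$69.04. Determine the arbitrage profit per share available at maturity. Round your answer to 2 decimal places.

PV(dividends) I = 1.79·e^(−0.0545·8/12) = 1.7261
Fair futures F* = (S − I)·e^(rT) = (67.81 − 1.7261)·e^0.049958 = 66.0839 × 1.051227 = 69.4692
Market HK$69.04 < fair 69.4692: forward underpriced → reverse cash-and-carry (short the stock, invest proceeds at r, pay the dividends, go long the forward).
Profit at T = |F_mkt − F*| = |69.04 − 69.4692| = HK$0.43 per share

HK$0.43 per share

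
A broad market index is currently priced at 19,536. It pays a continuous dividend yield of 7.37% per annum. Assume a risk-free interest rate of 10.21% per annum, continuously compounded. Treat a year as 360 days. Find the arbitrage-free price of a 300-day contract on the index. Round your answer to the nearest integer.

F = S·e^((r − q)T) = 19536 · e^((0.1021 − 0.0737) × 300/360)
= 19536 · e^0.023667 = 19536 × 1.023949
F = 20,004

20,004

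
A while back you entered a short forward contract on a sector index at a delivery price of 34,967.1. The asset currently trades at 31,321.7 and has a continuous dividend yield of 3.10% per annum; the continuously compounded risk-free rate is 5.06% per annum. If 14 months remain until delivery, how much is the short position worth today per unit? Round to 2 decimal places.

2753.48

Current fair forward for the remaining 14 months: F = S·e^((r − q)·T), (r − q) = 0.0506 − 0.0310 = 0.0196
F = 31321.7 · e^(0.0196 × 14/12) = 31321.7 × 1.02313011 = 32046.1744
Value of long forward = (F − K)·e^(−rT) = (32046.1744 − 34967.1) · e^(−0.0506·14/12)
= -2920.9256 × 0.94267535 = -2753.48
Short position value = −(long value) = 2753.48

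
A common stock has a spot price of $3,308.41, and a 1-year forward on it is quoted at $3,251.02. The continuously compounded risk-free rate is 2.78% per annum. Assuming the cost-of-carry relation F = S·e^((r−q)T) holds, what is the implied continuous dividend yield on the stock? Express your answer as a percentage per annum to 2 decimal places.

From F = S·e^((r−q)T): (r − q) = ln(F/S)/T
ln(3251.02/3308.41) = ln(0.982653) = -0.017499
(r − q) = -0.017499 / (1) = -0.017499
q = r − ln(F/S)/T = 0.0278 + 0.017499 = 0.045299
q = 4.53%

4.53%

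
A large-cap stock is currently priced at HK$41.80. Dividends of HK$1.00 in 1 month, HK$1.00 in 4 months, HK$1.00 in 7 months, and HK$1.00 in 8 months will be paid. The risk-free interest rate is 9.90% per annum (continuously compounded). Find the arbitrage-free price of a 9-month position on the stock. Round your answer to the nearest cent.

PV(dividends) I = 1.00·e^(−0.0990·1/12) + 1.00·e^(−0.0990·4/12) + 1.00·e^(−0.0990·7/12) + 1.00·e^(−0.0990·8/12)
I = 0.9918 + 0.9675 + 0.9439 + 0.9361 = 3.8393
F = (S − I)·e^(rT) = (41.80 − 3.8393) · e^(0.0990·9/12)
= 37.9607 · e^0.074250 = 37.9607 × 1.077076 = HK$40.89

HK$40.89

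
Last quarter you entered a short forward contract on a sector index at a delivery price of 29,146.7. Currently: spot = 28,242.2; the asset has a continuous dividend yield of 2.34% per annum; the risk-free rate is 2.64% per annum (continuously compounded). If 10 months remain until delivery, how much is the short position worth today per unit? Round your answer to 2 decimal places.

Current fair forward for the remaining 10 months: F = S·e^((r − q)·T), (r − q) = 0.0264 − 0.0234 = 0.0030
F = 28242.2 · e^(0.0030 × 10/12) = 28242.2 × 1.00250313 = 28312.8939
Value of long forward = (F − K)·e^(−rT) = (28312.8939 − 29146.7) · e^(−0.0264·10/12)
= -833.8061 × 0.97824024 = -815.66
Short position value = −(long value) = 815.66

815.66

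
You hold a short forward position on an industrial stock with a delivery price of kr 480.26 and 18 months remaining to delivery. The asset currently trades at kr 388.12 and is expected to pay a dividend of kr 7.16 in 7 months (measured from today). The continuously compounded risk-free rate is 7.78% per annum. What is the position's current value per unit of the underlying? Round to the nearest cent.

kr 46.08

PV(remaining dividends) I = 7.16·e^(−0.0778·7/12) = 6.8423
Current forward F = (S − I)·e^(rT) = (388.12 − 6.8423)·e^(0.0778·18/12) = 381.2777 × 1.123782 = 428.4730
Value (long) = (F − K)·e^(−rT) = (428.4730 − 480.26) × 0.889852 = -46.0828
Short position value = −(long value) = kr 46.08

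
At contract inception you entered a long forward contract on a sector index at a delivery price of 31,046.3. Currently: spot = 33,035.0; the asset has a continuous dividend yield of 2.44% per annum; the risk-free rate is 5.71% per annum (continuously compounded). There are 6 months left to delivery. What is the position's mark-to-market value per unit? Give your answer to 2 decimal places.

2461.96

Current fair forward for the remaining 6 months: F = S·e^((r − q)·T), (r − q) = 0.0571 − 0.0244 = 0.0327
F = 33035.0 · e^(0.0327 × 6/12) = 33035.0 × 1.01648439 = 33579.5618
Value of long forward = (F − K)·e^(−rT) = (33579.5618 − 31046.3) · e^(−0.0571·6/12)
= 2533.2618 × 0.97185370 = 2461.96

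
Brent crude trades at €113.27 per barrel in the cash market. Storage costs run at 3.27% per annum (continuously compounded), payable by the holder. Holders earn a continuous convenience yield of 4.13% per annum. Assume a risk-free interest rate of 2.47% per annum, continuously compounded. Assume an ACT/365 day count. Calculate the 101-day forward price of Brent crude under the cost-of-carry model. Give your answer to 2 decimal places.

Net carry = r + u − y = 0.0247 + 0.0327 − 0.0413 = 0.0161
F = S·e^((r+u−y)T) = 113.27 · e^(0.0161 × 101/365) = 113.27 · e^0.004455
= 113.27 × 1.004465 = €113.78 per barrel

€113.78 per barrel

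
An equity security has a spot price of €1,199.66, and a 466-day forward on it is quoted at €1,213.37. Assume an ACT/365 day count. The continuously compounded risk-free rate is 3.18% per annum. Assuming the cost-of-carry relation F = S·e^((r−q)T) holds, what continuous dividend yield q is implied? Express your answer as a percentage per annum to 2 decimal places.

2.29%

From F = S·e^((r−q)T): (r − q) = ln(F/S)/T
ln(1213.37/1199.66) = ln(1.011428) = 0.011363
(r − q) = 0.011363 / (466/365) = 0.008900
q = r − ln(F/S)/T = 0.0318 − 0.008900 = 0.022900
q = 2.29%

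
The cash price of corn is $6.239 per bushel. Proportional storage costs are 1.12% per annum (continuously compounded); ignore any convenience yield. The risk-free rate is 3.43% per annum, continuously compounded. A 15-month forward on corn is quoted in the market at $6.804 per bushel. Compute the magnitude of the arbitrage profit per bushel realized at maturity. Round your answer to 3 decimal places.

$0.200 per bushel

Fair forward: F* = S·e^(carry·T), with carry = (r + u) = 0.0343 + 0.0112 = 0.0455
F* = 6.239 · e^(0.0455 × 15/12) = 6.239 · e^0.056875 = 6.239 × 1.058523 = $6.6041
Market $6.804 > fair $6.6041: forward overpriced → cash-and-carry (buy spot, short the forward).
At maturity, profit = |F_mkt − F*| = |6.804 − 6.6041| = $0.200 per bushel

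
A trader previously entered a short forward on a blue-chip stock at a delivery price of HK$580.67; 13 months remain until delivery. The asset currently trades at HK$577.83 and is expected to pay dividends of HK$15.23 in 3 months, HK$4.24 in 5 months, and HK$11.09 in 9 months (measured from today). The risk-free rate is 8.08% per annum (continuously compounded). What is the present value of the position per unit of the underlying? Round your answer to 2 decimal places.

PV(remaining dividends) I = 15.23·e^(−0.0808·3/12) + 4.24·e^(−0.0808·5/12) + 11.09·e^(−0.0808·9/12) = 29.4630
Current forward F = (S − I)·e^(rT) = (577.83 − 29.4630)·e^(0.0808·13/12) = 548.3670 × 1.091479 = 598.5311
Value (long) = (F − K)·e^(−rT) = (598.5311 − 580.67) × 0.916188 = 16.3641
Short position value = −(long value) = -HK$16.36

-HK$16.36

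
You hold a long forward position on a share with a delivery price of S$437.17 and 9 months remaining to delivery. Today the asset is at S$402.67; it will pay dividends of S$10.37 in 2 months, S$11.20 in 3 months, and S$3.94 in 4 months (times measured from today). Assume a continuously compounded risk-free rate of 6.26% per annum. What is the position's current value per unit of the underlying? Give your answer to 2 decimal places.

PV(remaining dividends) I = 10.37·e^(−0.0626·2/12) + 11.20·e^(−0.0626·3/12) + 3.94·e^(−0.0626·4/12) = 25.1471
Current forward F = (S − I)·e^(rT) = (402.67 − 25.1471)·e^(0.0626·9/12) = 377.5229 × 1.048070 = 395.6704
Value (long) = (F − K)·e^(−rT) = (395.6704 − 437.17) × 0.954135 = -39.5962
Value = -S$39.60

-S$39.60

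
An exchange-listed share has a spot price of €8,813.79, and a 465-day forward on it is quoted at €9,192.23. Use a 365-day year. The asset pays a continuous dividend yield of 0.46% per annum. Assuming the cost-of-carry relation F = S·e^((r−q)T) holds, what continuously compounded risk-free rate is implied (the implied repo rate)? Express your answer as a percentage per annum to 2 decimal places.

3.76%

From F = S·e^((r−q)T): (r − q) = ln(F/S)/T
ln(9192.23/8813.79) = ln(1.042937) = 0.042041
(r − q) = 0.042041 / (465/365) = 0.033000
r = ln(F/S)/T + q = 0.033000 + 0.0046 = 0.037600
r = 3.76%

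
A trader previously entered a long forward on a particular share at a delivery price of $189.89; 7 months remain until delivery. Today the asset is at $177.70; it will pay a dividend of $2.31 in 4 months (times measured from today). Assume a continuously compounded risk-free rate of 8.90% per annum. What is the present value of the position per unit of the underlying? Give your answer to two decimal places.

PV(remaining dividends) I = 2.31·e^(−0.0890·4/12) = 2.2425
Current forward F = (S − I)·e^(rT) = (177.70 − 2.2425)·e^(0.0890·7/12) = 175.4575 × 1.053288 = 184.8073
Value (long) = (F − K)·e^(−rT) = (184.8073 − 189.89) × 0.949408 = -4.8256
Value = -$4.83

-$4.83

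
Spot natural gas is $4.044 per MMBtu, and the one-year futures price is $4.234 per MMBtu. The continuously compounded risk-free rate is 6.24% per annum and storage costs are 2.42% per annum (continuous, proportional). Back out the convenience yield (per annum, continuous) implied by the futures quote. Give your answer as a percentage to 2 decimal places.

4.07%

F = S·e^((r+u−y)T) ⇒ (r+u−y) = ln(F/S)/T
ln(4.234/4.044) = 0.045913; /T ⇒ 0.045913
y = r + u − ln(F/S)/T = 0.0624 + 0.0242 − 0.045913 = 0.040687
y = 4.07%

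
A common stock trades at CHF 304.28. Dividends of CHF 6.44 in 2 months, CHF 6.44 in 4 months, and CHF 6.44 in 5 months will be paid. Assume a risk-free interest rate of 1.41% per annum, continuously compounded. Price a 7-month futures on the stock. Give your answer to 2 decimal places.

CHF 287.40

PV(dividends) I = 6.44·e^(−0.0141·2/12) + 6.44·e^(−0.0141·4/12) + 6.44·e^(−0.0141·5/12)
I = 6.4249 + 6.4098 + 6.4023 = 19.2370
F = (S − I)·e^(rT) = (304.28 − 19.2370) · e^(0.0141·7/12)
= 285.0430 · e^0.008225 = 285.0430 × 1.008259 = CHF 287.40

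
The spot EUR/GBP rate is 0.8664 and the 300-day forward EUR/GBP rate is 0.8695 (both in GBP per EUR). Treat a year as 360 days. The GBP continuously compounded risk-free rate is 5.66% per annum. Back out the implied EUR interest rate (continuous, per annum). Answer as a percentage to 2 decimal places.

5.23%

F = S·e^((r_GBP − r_EUR)T) ⇒ r_EUR = r_GBP − ln(F/S)/T
ln(0.8695/0.8664) = 0.003572; /(300/360) = 0.004286
r_EUR = 0.0566 − 0.004286 = 0.052314
r_EUR = 5.23%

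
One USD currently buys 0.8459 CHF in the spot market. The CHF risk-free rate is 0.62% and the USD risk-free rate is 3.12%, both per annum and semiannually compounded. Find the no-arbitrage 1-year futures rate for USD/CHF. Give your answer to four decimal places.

0.8252

By covered interest parity, F = S · (1+r_CHF/2)^(2T) / (1+r_USD/2)^(2T)
= 0.8459 × 1.006210 / 1.031443 = 0.8459 × 0.975536
F = 0.8252 CHF per USD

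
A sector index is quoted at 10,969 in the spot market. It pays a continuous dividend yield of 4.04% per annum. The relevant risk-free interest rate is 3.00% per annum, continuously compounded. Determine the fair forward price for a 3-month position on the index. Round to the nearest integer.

10,941

F = S·e^((r − q)T) = 10969 · e^((0.0300 − 0.0404) × 3/12)
= 10969 · e^-0.002600 = 10969 × 0.997403
F = 10,941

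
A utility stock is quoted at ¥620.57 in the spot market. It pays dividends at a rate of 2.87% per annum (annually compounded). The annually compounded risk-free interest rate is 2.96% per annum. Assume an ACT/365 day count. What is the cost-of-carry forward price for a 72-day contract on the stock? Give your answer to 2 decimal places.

¥620.68

F = S · (1+r)^T / (1+q)^T
= 620.57 × 1.005771 / 1.005597 = 620.57 × 1.000173
F = ¥620.68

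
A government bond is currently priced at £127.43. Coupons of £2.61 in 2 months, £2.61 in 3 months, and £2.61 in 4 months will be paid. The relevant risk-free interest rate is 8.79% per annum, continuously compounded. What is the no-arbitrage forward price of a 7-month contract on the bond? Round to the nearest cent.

£126.07

PV(coupons) I = 2.61·e^(−0.0879·2/12) + 2.61·e^(−0.0879·3/12) + 2.61·e^(−0.0879·4/12)
I = 2.5720 + 2.5533 + 2.5346 = 7.6599
F = (S − I)·e^(rT) = (127.43 − 7.6599) · e^(0.0879·7/12)
= 119.7701 · e^0.051275 = 119.7701 × 1.052612 = £126.07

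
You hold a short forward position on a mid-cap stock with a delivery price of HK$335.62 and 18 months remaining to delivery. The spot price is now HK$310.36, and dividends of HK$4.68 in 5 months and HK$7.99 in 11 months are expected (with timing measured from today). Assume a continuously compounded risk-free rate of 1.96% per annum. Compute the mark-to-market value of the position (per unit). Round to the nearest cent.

HK$28.03

PV(remaining dividends) I = 4.68·e^(−0.0196·5/12) + 7.99·e^(−0.0196·11/12) = 12.4897
Current forward F = (S − I)·e^(rT) = (310.36 − 12.4897)·e^(0.0196·18/12) = 297.8703 × 1.029836 = 306.7576
Value (long) = (F − K)·e^(−rT) = (306.7576 − 335.62) × 0.971028 = -28.0262
Short position value = −(long value) = HK$28.03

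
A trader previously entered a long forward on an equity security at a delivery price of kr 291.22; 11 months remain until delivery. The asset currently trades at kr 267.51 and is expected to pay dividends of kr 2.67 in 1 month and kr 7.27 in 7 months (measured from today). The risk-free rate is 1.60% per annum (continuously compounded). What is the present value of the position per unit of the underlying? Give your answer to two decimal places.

-kr 29.34

PV(remaining dividends) I = 2.67·e^(−0.0160·1/12) + 7.27·e^(−0.0160·7/12) = 9.8689
Current forward F = (S − I)·e^(rT) = (267.51 − 9.8689)·e^(0.0160·11/12) = 257.6411 × 1.014775 = 261.4477
Value (long) = (F − K)·e^(−rT) = (261.4477 − 291.22) × 0.985440 = -29.3388
Value = -kr 29.34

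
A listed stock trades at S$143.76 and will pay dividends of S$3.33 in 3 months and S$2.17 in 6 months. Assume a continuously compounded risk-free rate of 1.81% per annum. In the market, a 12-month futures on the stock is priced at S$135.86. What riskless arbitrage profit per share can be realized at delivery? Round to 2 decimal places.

S$4.96 per share

PV(dividends) I = 3.33·e^(−0.0181·3/12) + 2.17·e^(−0.0181·6/12) = 5.4654
Fair futures F* = (S − I)·e^(rT) = (143.76 − 5.4654)·e^0.018100 = 138.2946 × 1.018265 = 140.8206
Market S$135.86 < fair 140.8206: forward underpriced → reverse cash-and-carry (short the stock, invest proceeds at r, pay the dividends, go long the forward).
Profit at T = |F_mkt − F*| = |135.86 − 140.8206| = S$4.96 per share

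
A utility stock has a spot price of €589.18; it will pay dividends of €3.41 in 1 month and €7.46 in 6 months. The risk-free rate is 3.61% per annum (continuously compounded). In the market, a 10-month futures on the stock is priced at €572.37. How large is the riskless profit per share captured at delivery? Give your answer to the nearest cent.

€23.75 per share

PV(dividends) I = 3.41·e^(−0.0361·1/12) + 7.46·e^(−0.0361·6/12) = 10.7263
Fair futures F* = (S − I)·e^(rT) = (589.18 − 10.7263)·e^0.030083 = 578.4537 × 1.030540 = 596.1197
Market €572.37 < fair 596.1197: forward underpriced → reverse cash-and-carry (short the stock, invest proceeds at r, pay the dividends, go long the forward).
Profit at T = |F_mkt − F*| = |572.37 − 596.1197| = €23.75 per share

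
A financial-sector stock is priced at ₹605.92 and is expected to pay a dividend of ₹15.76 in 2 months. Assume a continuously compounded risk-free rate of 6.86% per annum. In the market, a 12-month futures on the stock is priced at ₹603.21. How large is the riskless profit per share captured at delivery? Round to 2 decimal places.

PV(dividends) I = 15.76·e^(−0.0686·2/12) = 15.5808
Fair futures F* = (S − I)·e^(rT) = (605.92 − 15.5808)·e^0.068600 = 590.3392 × 1.071008 = 632.2580
Market ₹603.21 < fair 632.2580: forward underpriced → reverse cash-and-carry (short the stock, invest proceeds at r, pay the dividends, go long the forward).
Profit at T = |F_mkt − F*| = |603.21 − 632.2580| = ₹29.05 per share

₹29.05 per share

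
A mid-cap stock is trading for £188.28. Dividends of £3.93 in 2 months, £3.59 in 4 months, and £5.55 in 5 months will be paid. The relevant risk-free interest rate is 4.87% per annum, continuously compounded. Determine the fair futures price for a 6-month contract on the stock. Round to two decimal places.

PV(dividends) I = 3.93·e^(−0.0487·2/12) + 3.59·e^(−0.0487·4/12) + 5.55·e^(−0.0487·5/12)
I = 3.8982 + 3.5322 + 5.4385 = 12.8689
F = (S − I)·e^(rT) = (188.28 − 12.8689) · e^(0.0487·6/12)
= 175.4111 · e^0.024350 = 175.4111 × 1.024649 = £179.73

£179.73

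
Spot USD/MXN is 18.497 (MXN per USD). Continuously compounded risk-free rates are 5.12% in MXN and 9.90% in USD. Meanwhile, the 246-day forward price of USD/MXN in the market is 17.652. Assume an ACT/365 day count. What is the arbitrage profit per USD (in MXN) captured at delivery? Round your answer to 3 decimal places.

0.259 per USD (in MXN)

Fair forward: F* = S·e^(carry·T), with carry = (r_MXN − r_USD) = 0.0512 − 0.0990 = -0.0478
F* = 18.497 · e^(-0.0478 × 246/365) = 18.497 · e^-0.032216 = 18.497 × 0.968297 = 17.9106
Market 17.652 < fair 17.9106: forward underpriced → reverse cash-and-carry (short spot, go long the forward).
At maturity, profit = |F_mkt − F*| = |17.652 − 17.9106| = 0.259 per USD (in MXN)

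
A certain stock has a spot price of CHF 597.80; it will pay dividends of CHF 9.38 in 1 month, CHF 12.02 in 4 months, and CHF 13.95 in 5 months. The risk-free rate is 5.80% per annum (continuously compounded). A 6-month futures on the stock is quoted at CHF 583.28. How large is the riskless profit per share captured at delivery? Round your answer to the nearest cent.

CHF 3.65 per share

PV(dividends) I = 9.38·e^(−0.0580·1/12) + 12.02·e^(−0.0580·4/12) + 13.95·e^(−0.0580·5/12) = 34.7415
Fair futures F* = (S − I)·e^(rT) = (597.80 − 34.7415)·e^0.029000 = 563.0585 × 1.029425 = 579.6265
Market CHF 583.28 > fair 579.6265: forward overpriced → cash-and-carry (borrow at r, buy the stock and collect the dividends, short the forward).
Profit at T = |F_mkt − F*| = |583.28 − 579.6265| = CHF 3.65 per share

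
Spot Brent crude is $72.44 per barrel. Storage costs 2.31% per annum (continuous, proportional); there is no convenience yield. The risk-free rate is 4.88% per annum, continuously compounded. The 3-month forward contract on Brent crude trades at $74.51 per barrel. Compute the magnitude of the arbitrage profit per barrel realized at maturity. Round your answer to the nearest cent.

Fair forward: F* = S·e^(carry·T), with carry = (r + u) = 0.0488 + 0.0231 = 0.0719
F* = 72.44 · e^(0.0719 × 3/12) = 72.44 · e^0.017975 = 72.44 × 1.018138 = $73.7539
Market $74.51 > fair $73.7539: forward overpriced → cash-and-carry (buy spot, short the forward).
At maturity, profit = |F_mkt − F*| = |74.51 − 73.7539| = $0.76 per barrel

$0.76 per barrel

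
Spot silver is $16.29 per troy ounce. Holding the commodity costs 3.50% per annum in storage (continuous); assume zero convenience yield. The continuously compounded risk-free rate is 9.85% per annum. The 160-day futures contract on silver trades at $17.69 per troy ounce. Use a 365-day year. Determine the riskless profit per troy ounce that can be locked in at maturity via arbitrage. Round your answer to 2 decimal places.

$0.42 per troy ounce

Fair futures: F* = S·e^(carry·T), with carry = (r + u) = 0.0985 + 0.0350 = 0.1335
F* = 16.29 · e^(0.1335 × 160/365) = 16.29 · e^0.058521 = 16.29 × 1.060267 = $17.2717
Market $17.69 > fair $17.2717: forward overpriced → cash-and-carry (buy spot, short the forward).
At maturity, profit = |F_mkt − F*| = |17.69 − 17.2717| = $0.42 per troy ounce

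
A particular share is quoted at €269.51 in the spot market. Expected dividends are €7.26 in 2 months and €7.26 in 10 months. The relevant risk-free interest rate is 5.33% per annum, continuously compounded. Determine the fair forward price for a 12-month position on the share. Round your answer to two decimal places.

€269.35

PV(dividends) I = 7.26·e^(−0.0533·2/12) + 7.26·e^(−0.0533·10/12)
I = 7.1958 + 6.9446 = 14.1404
F = (S − I)·e^(rT) = (269.51 − 14.1404) · e^(0.0533·12/12)
= 255.3696 · e^0.053300 = 255.3696 × 1.054746 = €269.35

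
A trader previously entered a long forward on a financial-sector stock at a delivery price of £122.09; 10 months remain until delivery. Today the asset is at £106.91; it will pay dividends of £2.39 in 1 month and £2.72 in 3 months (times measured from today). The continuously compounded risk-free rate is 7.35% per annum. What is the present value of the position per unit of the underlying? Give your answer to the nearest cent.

PV(remaining dividends) I = 2.39·e^(−0.0735·1/12) + 2.72·e^(−0.0735·3/12) = 5.0459
Current forward F = (S − I)·e^(rT) = (106.91 − 5.0459)·e^(0.0735·10/12) = 101.8641 × 1.063165 = 108.2983
Value (long) = (F − K)·e^(−rT) = (108.2983 − 122.09) × 0.940588 = -12.9723
Value = -£12.97

-£12.97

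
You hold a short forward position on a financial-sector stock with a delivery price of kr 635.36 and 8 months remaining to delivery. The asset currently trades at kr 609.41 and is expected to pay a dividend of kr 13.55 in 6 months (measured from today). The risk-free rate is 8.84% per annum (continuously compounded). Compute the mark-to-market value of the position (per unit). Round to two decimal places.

kr 2.55

PV(remaining dividends) I = 13.55·e^(−0.0884·6/12) = 12.9641
Current forward F = (S − I)·e^(rT) = (609.41 − 12.9641)·e^(0.0884·8/12) = 596.4459 × 1.060705 = 632.6531
Value (long) = (F − K)·e^(−rT) = (632.6531 − 635.36) × 0.942770 = -2.5520
Short position value = −(long value) = kr 2.55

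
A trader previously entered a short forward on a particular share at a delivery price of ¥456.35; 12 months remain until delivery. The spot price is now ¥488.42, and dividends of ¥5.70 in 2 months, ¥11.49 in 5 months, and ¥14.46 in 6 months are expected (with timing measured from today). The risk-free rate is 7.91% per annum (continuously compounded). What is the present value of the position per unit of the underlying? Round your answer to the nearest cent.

-¥36.13

PV(remaining dividends) I = 5.70·e^(−0.0791·2/12) + 11.49·e^(−0.0791·5/12) + 14.46·e^(−0.0791·6/12) = 30.6421
Current forward F = (S − I)·e^(rT) = (488.42 − 30.6421)·e^(0.0791·12/12) = 457.7779 × 1.082313 = 495.4590
Value (long) = (F − K)·e^(−rT) = (495.4590 − 456.35) × 0.923948 = 36.1347
Short position value = −(long value) = -¥36.13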